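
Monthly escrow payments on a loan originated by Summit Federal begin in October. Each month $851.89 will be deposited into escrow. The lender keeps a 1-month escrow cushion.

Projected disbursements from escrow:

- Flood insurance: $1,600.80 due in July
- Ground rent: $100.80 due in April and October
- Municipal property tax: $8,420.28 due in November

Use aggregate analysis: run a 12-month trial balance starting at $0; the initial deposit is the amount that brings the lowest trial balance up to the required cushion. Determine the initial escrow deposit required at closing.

$7,669.19

Cushion = 1 × $851.89 = $851.89
Trial balance (start $0, +$851.89 each month, − disbursements):
  Oct: +$851.89 − $100.80 → $751.09
  Nov: +$851.89 − $8,420.28 → -$6,817.30
  Dec: +$851.89 → -$5,965.41
  Jan: +$851.89 → -$5,113.52
  Feb: +$851.89 → -$4,261.63
  Mar: +$851.89 → -$3,409.74
  Apr: +$851.89 − $100.80 → -$2,658.65
  May: +$851.89 → -$1,806.76
  Jun: +$851.89 → -$954.87
  Jul: +$851.89 − $1,600.80 → -$1,703.78
  Aug: +$851.89 → -$851.89
  Sep: +$851.89 → $0.00
Lowest trial balance = -$6,817.30 (Nov)
Initial deposit = cushion − low point = $851.89 − (-$6,817.30) = $7,669.19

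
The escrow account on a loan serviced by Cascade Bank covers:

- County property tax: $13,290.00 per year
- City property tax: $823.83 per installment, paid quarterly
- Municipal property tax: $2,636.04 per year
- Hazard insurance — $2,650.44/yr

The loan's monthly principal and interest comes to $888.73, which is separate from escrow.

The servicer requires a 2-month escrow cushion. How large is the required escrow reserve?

County property tax: $13,290.00
City property tax: $823.83 × 4 = $3,295.32
Municipal property tax: $2,636.04
Hazard insurance: $2,650.44
Combined annual = $21,871.80
Base monthly escrow = $21,871.80 / 12 = $1,822.65
Reserve = 2 × $1,822.65 = $3,645.30

$3,645.30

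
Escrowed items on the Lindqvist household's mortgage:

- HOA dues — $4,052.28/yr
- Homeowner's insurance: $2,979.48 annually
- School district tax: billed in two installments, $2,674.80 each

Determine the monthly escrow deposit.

HOA dues = $4,052.28/yr
Homeowner's insurance = $2,979.48/yr
School district tax = $2,674.80 × 2 = $5,349.60/yr
Annual escrow total = $4,052.28 + $2,979.48 + $5,349.60 = $12,381.36
Monthly = $12,381.36 ÷ 12 = $1,031.78

$1,031.78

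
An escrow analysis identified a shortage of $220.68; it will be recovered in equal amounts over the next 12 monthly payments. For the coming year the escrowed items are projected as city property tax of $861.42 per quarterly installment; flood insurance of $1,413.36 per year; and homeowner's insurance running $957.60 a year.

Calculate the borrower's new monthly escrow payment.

$503.11

City property tax — $861.42 × 4 = $3,445.68
Flood insurance — $1,413.36
Homeowner's insurance — $957.60
Combined annual = $3,445.68 + $1,413.36 + $957.60 = $5,816.64
Monthly = $5,816.64 ÷ 12 = $484.72
Shortage per month = $220.68 / 12 = $18.39
Adjusted monthly = $484.72 + $18.39 = $503.11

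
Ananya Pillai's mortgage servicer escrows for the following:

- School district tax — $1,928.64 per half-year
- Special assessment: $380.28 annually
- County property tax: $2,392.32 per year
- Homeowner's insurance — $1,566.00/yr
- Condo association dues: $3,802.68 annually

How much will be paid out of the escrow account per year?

$11,998.56

School district tax: $1,928.64 × 2 = $3,857.28/yr
Special assessment: $380.28/yr
County property tax: $2,392.32/yr
Homeowner's insurance: $1,566.00/yr
Condo association dues: $3,802.68/yr
Combined annual = $3,857.28 + $380.28 + $2,392.32 + $1,566.00 + $3,802.68 = $11,998.56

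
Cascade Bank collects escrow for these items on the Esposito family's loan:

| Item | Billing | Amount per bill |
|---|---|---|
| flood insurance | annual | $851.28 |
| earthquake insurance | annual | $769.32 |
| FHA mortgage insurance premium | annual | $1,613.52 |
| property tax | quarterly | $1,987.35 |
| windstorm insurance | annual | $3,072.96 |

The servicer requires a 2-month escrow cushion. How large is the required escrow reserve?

$2,376.08

Flood insurance: $851.28 per year
Earthquake insurance: $769.32 per year
FHA mortgage insurance premium: $1,613.52 per year
Property tax: $1,987.35 × 4 = $7,949.40 per year
Windstorm insurance: $3,072.96 per year
Combined annual = $14,256.48
Monthly escrow = $14,256.48 ÷ 12 = $1,188.04
Required cushion = 2 × $1,188.04 = $2,376.08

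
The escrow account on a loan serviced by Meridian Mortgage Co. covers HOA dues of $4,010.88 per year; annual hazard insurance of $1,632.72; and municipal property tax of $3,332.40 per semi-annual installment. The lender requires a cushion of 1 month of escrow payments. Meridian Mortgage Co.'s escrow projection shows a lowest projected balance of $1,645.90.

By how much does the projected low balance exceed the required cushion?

HOA dues — $4,010.88 per year
Hazard insurance — $1,632.72 per year
Municipal property tax — $3,332.40 × 2 = $6,664.80 per year
Total per year = $12,308.40
Monthly = $12,308.40 / 12 = $1,025.70
Cushion = 1 × $1,025.70 = $1,025.70
Surplus = $1,645.90 − $1,025.70 = $620.20

$620.20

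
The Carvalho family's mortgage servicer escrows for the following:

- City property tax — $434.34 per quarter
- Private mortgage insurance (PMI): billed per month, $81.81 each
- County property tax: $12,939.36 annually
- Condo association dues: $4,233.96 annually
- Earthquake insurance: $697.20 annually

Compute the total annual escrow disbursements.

City property tax — $434.34 × 4 = $1,737.36/yr
Private mortgage insurance (PMI) — $81.81 × 12 = $981.72/yr
County property tax — $12,939.36/yr
Condo association dues — $4,233.96/yr
Earthquake insurance — $697.20/yr
Annual escrow total = $1,737.36 + $981.72 + $12,939.36 + $4,233.96 + $697.20 = $20,589.60

$20,589.60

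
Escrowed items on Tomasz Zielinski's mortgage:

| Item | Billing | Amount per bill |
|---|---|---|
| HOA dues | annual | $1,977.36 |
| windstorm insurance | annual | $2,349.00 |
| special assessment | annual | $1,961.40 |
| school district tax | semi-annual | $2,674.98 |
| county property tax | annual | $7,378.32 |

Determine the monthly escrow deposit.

HOA dues: $1,977.36 annually
Windstorm insurance: $2,349.00 annually
Special assessment: $1,961.40 annually
School district tax: $2,674.98 × 2 = $5,349.96 annually
County property tax: $7,378.32 annually
Combined annual = $1,977.36 + $2,349.00 + $1,961.40 + $5,349.96 + $7,378.32 = $19,016.04
Monthly = $19,016.04 ÷ 12 = $1,584.67

$1,584.67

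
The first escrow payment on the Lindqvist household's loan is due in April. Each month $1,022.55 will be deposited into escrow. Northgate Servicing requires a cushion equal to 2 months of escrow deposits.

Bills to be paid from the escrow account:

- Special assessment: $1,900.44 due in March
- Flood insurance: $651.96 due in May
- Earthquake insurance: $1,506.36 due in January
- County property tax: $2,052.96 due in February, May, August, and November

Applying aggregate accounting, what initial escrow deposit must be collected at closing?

$2,704.92

Cushion = 2 × $1,022.55 = $2,045.10
Trial balance (start $0, +$1,022.55 each month, − disbursements):
  Apr: +$1,022.55 → $1,022.55
  May: +$1,022.55 − $2,704.92 → -$659.82
  Jun: +$1,022.55 → $362.73
  Jul: +$1,022.55 → $1,385.28
  Aug: +$1,022.55 − $2,052.96 → $354.87
  Sep: +$1,022.55 → $1,377.42
  Oct: +$1,022.55 → $2,399.97
  Nov: +$1,022.55 − $2,052.96 → $1,369.56
  Dec: +$1,022.55 → $2,392.11
  Jan: +$1,022.55 − $1,506.36 → $1,908.30
  Feb: +$1,022.55 − $2,052.96 → $877.89
  Mar: +$1,022.55 − $1,900.44 → $0.00
Lowest trial balance = -$659.82 (May)
Initial deposit = cushion − low point = $2,045.10 − (-$659.82) = $2,704.92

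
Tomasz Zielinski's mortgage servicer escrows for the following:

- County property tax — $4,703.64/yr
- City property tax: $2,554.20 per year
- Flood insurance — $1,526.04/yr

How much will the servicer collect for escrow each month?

$731.99

County property tax: $4,703.64 annually
City property tax: $2,554.20 annually
Flood insurance: $1,526.04 annually
Total annual escrow = $8,783.88
Base monthly escrow = $8,783.88 ÷ 12 = $731.99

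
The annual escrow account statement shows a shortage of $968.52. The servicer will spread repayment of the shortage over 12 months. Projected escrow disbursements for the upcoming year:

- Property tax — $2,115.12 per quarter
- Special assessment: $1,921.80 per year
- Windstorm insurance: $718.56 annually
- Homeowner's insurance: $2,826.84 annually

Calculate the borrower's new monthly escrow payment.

Property tax = $2,115.12 × 4 = $8,460.48/yr
Special assessment = $1,921.80/yr
Windstorm insurance = $718.56/yr
Homeowner's insurance = $2,826.84/yr
Annual escrow total = $13,927.68
Base monthly escrow = $13,927.68 / 12 = $1,160.64
Shortage per month = $968.52 / 12 = $80.71
New monthly escrow = $1,160.64 + $80.71 = $1,241.35

$1,241.35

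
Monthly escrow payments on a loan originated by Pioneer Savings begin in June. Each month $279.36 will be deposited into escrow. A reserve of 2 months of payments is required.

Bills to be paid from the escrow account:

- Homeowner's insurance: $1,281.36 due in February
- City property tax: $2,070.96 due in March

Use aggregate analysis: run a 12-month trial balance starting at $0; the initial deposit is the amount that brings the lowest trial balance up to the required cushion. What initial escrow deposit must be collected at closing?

$1,117.44

Cushion = 2 × $279.36 = $558.72
Trial balance (start $0, +$279.36 each month, − disbursements):
  Jun: +$279.36 → $279.36
  Jul: +$279.36 → $558.72
  Aug: +$279.36 → $838.08
  Sep: +$279.36 → $1,117.44
  Oct: +$279.36 → $1,396.80
  Nov: +$279.36 → $1,676.16
  Dec: +$279.36 → $1,955.52
  Jan: +$279.36 → $2,234.88
  Feb: +$279.36 − $1,281.36 → $1,232.88
  Mar: +$279.36 − $2,070.96 → -$558.72
  Apr: +$279.36 → -$279.36
  May: +$279.36 → $0.00
Lowest trial balance = -$558.72 (Mar)
Initial deposit = cushion − low point = $558.72 − (-$558.72) = $1,117.44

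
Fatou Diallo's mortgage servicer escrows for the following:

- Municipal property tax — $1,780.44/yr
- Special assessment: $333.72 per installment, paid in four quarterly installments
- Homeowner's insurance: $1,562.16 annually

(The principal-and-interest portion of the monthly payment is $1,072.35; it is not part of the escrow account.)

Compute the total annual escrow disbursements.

$4,677.48

Municipal property tax = $1,780.44 annually
Special assessment = $333.72 × 4 = $1,334.88 annually
Homeowner's insurance = $1,562.16 annually
Total per year = $4,677.48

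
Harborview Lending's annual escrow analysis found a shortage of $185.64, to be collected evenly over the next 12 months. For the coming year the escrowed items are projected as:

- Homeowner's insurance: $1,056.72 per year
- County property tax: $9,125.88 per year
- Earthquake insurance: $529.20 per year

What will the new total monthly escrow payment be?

$908.12

Homeowner's insurance — $1,056.72 annually
County property tax — $9,125.88 annually
Earthquake insurance — $529.20 annually
Combined annual = $10,711.80
Monthly = $10,711.80 ÷ 12 = $892.65
Shortage spread = $185.64 ÷ 12 = $15.47/mo
New monthly escrow = $892.65 + $15.47 = $908.12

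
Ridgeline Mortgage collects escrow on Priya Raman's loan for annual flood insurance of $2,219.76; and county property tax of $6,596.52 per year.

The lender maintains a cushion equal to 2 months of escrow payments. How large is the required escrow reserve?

Flood insurance: $2,219.76 per year
County property tax: $6,596.52 per year
Annual escrow total = $8,816.28
Monthly escrow = $8,816.28 / 12 = $734.69
Reserve = 2 × $734.69 = $1,469.38

$1,469.38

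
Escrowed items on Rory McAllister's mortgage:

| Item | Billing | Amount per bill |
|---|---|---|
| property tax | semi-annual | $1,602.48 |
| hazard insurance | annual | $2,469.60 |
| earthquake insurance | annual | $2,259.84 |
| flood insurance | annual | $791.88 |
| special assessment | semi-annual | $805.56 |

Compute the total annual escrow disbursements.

$10,337.40

Property tax = $1,602.48 × 2 = $3,204.96 per year
Hazard insurance = $2,469.60 per year
Earthquake insurance = $2,259.84 per year
Flood insurance = $791.88 per year
Special assessment = $805.56 × 2 = $1,611.12 per year
Annual escrow total = $3,204.96 + $2,469.60 + $2,259.84 + $791.88 + $1,611.12 = $10,337.40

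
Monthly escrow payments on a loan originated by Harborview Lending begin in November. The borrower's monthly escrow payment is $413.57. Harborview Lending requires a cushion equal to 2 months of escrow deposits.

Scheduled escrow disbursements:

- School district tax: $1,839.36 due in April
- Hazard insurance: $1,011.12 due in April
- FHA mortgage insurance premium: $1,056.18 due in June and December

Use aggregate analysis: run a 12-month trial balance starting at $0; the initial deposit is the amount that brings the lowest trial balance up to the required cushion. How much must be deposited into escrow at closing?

$2,481.42

Cushion = 2 × $413.57 = $827.14
Trial balance (start $0, +$413.57 each month, − disbursements):
  Nov: +$413.57 → $413.57
  Dec: +$413.57 − $1,056.18 → -$229.04
  Jan: +$413.57 → $184.53
  Feb: +$413.57 → $598.10
  Mar: +$413.57 → $1,011.67
  Apr: +$413.57 − $2,850.48 → -$1,425.24
  May: +$413.57 → -$1,011.67
  Jun: +$413.57 − $1,056.18 → -$1,654.28
  Jul: +$413.57 → -$1,240.71
  Aug: +$413.57 → -$827.14
  Sep: +$413.57 → -$413.57
  Oct: +$413.57 → $0.00
Lowest trial balance = -$1,654.28 (Jun)
Initial deposit = cushion − low point = $827.14 − (-$1,654.28) = $2,481.42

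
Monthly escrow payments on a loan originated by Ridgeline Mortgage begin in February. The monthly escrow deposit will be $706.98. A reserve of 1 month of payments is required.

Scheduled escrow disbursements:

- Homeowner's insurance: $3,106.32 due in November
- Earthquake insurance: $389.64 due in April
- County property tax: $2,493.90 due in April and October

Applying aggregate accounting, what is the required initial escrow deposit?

Cushion = 1 × $706.98 = $706.98
Trial balance (start $0, +$706.98 each month, − disbursements):
  Feb: +$706.98 → $706.98
  Mar: +$706.98 → $1,413.96
  Apr: +$706.98 − $2,883.54 → -$762.60
  May: +$706.98 → -$55.62
  Jun: +$706.98 → $651.36
  Jul: +$706.98 → $1,358.34
  Aug: +$706.98 → $2,065.32
  Sep: +$706.98 → $2,772.30
  Oct: +$706.98 − $2,493.90 → $985.38
  Nov: +$706.98 − $3,106.32 → -$1,413.96
  Dec: +$706.98 → -$706.98
  Jan: +$706.98 → $0.00
Lowest trial balance = -$1,413.96 (Nov)
Initial deposit = cushion − low point = $706.98 − (-$1,413.96) = $2,120.94

$2,120.94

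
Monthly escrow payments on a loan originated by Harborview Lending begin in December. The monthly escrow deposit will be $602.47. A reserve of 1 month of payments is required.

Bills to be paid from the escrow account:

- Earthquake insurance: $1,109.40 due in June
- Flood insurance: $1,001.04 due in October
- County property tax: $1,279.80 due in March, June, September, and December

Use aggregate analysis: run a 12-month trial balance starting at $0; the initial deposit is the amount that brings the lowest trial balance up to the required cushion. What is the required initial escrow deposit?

$1,333.98

Cushion = 1 × $602.47 = $602.47
Trial balance (start $0, +$602.47 each month, − disbursements):
  Dec: +$602.47 − $1,279.80 → -$677.33
  Jan: +$602.47 → -$74.86
  Feb: +$602.47 → $527.61
  Mar: +$602.47 − $1,279.80 → -$149.72
  Apr: +$602.47 → $452.75
  May: +$602.47 → $1,055.22
  Jun: +$602.47 − $2,389.20 → -$731.51
  Jul: +$602.47 → -$129.04
  Aug: +$602.47 → $473.43
  Sep: +$602.47 − $1,279.80 → -$203.90
  Oct: +$602.47 − $1,001.04 → -$602.47
  Nov: +$602.47 → $0.00
Lowest trial balance = -$731.51 (Jun)
Initial deposit = cushion − low point = $602.47 − (-$731.51) = $1,333.98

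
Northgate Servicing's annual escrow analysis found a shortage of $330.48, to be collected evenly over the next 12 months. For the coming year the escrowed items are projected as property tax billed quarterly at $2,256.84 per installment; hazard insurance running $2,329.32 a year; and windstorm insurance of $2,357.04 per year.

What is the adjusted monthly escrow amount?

$1,170.35

Property tax: $2,256.84 × 4 = $9,027.36
Hazard insurance: $2,329.32
Windstorm insurance: $2,357.04
Combined annual = $9,027.36 + $2,329.32 + $2,357.04 = $13,713.72
Base monthly escrow = $13,713.72 ÷ 12 = $1,142.81
Shortage per month = $330.48 / 12 = $27.54
New monthly escrow = $1,142.81 + $27.54 = $1,170.35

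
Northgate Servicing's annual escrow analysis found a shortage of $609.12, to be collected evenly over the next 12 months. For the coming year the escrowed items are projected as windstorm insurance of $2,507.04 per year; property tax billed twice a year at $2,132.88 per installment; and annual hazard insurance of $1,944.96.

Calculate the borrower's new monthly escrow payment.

$777.24

Windstorm insurance: $2,507.04 annually
Property tax: $2,132.88 × 2 = $4,265.76 annually
Hazard insurance: $1,944.96 annually
Annual escrow total = $2,507.04 + $4,265.76 + $1,944.96 = $8,717.76
Monthly = $8,717.76 ÷ 12 = $726.48
Monthly shortage recovery: $609.12 / 12 = $50.76
New monthly escrow = $726.48 + $50.76 = $777.24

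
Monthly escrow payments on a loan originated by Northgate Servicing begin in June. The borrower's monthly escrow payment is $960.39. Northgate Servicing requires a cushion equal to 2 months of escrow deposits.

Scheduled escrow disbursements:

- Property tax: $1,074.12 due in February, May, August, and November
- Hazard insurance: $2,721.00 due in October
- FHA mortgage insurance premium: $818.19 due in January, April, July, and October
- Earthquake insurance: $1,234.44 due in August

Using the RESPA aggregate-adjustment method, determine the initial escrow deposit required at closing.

Cushion = 2 × $960.39 = $1,920.78
Trial balance (start $0, +$960.39 each month, − disbursements):
  Jun: +$960.39 → $960.39
  Jul: +$960.39 − $818.19 → $1,102.59
  Aug: +$960.39 − $2,308.56 → -$245.58
  Sep: +$960.39 → $714.81
  Oct: +$960.39 − $3,539.19 → -$1,863.99
  Nov: +$960.39 − $1,074.12 → -$1,977.72
  Dec: +$960.39 → -$1,017.33
  Jan: +$960.39 − $818.19 → -$875.13
  Feb: +$960.39 − $1,074.12 → -$988.86
  Mar: +$960.39 → -$28.47
  Apr: +$960.39 − $818.19 → $113.73
  May: +$960.39 − $1,074.12 → $0.00
Lowest trial balance = -$1,977.72 (Nov)
Initial deposit = cushion − low point = $1,920.78 − (-$1,977.72) = $3,898.50

$3,898.50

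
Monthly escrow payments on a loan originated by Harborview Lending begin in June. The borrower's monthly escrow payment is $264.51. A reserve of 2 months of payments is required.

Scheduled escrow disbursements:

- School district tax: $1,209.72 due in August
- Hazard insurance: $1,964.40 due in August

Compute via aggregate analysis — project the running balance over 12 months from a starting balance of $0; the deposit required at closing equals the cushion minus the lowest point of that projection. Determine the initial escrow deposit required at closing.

$2,909.61

Cushion = 2 × $264.51 = $529.02
Trial balance (start $0, +$264.51 each month, − disbursements):
  Jun: +$264.51 → $264.51
  Jul: +$264.51 → $529.02
  Aug: +$264.51 − $3,174.12 → -$2,380.59
  Sep: +$264.51 → -$2,116.08
  Oct: +$264.51 → -$1,851.57
  Nov: +$264.51 → -$1,587.06
  Dec: +$264.51 → -$1,322.55
  Jan: +$264.51 → -$1,058.04
  Feb: +$264.51 → -$793.53
  Mar: +$264.51 → -$529.02
  Apr: +$264.51 → -$264.51
  May: +$264.51 → $0.00
Lowest trial balance = -$2,380.59 (Aug)
Initial deposit = cushion − low point = $529.02 − (-$2,380.59) = $2,909.61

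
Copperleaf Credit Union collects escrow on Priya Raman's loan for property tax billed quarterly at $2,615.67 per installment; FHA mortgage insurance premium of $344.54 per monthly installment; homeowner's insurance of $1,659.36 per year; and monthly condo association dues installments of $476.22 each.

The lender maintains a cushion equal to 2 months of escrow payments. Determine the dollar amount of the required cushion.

Property tax = $2,615.67 × 4 = $10,462.68
FHA mortgage insurance premium = $344.54 × 12 = $4,134.48
Homeowner's insurance = $1,659.36
Condo association dues = $476.22 × 12 = $5,714.64
Total per year = $10,462.68 + $4,134.48 + $1,659.36 + $5,714.64 = $21,971.16
Base monthly escrow = $21,971.16 / 12 = $1,830.93
Reserve = 2 × $1,830.93 = $3,661.86

$3,661.86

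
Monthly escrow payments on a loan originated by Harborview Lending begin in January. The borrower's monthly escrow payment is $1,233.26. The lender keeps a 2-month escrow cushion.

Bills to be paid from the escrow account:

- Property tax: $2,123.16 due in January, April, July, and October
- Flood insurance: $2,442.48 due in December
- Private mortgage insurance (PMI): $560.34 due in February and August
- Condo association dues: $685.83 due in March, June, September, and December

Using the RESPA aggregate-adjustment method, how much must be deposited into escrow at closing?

$3,356.42

Cushion = 2 × $1,233.26 = $2,466.52
Trial balance (start $0, +$1,233.26 each month, − disbursements):
  Jan: +$1,233.26 − $2,123.16 → -$889.90
  Feb: +$1,233.26 − $560.34 → -$216.98
  Mar: +$1,233.26 − $685.83 → $330.45
  Apr: +$1,233.26 − $2,123.16 → -$559.45
  May: +$1,233.26 → $673.81
  Jun: +$1,233.26 − $685.83 → $1,221.24
  Jul: +$1,233.26 − $2,123.16 → $331.34
  Aug: +$1,233.26 − $560.34 → $1,004.26
  Sep: +$1,233.26 − $685.83 → $1,551.69
  Oct: +$1,233.26 − $2,123.16 → $661.79
  Nov: +$1,233.26 → $1,895.05
  Dec: +$1,233.26 − $3,128.31 → $0.00
Lowest trial balance = -$889.90 (Jan)
Initial deposit = cushion − low point = $2,466.52 − (-$889.90) = $3,356.42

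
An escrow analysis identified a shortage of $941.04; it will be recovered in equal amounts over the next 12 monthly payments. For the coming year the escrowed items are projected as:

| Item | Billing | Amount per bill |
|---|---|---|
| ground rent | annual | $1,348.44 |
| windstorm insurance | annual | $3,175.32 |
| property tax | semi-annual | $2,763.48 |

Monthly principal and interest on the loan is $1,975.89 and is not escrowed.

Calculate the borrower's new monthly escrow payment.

$915.98

Ground rent: $1,348.44
Windstorm insurance: $3,175.32
Property tax: $2,763.48 × 2 = $5,526.96
Total annual escrow = $1,348.44 + $3,175.32 + $5,526.96 = $10,050.72
Per month = $10,050.72 / 12 = $837.56
Shortage per month = $941.04 ÷ 12 = $78.42
Adjusted monthly = $837.56 + $78.42 = $915.98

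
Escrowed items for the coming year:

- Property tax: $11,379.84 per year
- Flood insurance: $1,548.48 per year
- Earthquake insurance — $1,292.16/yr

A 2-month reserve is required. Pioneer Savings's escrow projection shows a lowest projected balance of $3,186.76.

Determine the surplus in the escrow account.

Property tax = $11,379.84 annually
Flood insurance = $1,548.48 annually
Earthquake insurance = $1,292.16 annually
Annual escrow total = $14,220.48
Monthly escrow = $14,220.48 ÷ 12 = $1,185.04
Required reserve = 2 × $1,185.04 = $2,370.08
Surplus = $3,186.76 − $2,370.08 = $816.68

$816.68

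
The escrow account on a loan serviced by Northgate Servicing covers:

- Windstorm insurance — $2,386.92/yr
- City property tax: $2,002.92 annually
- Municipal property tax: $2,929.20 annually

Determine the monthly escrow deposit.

Windstorm insurance = $2,386.92/yr
City property tax = $2,002.92/yr
Municipal property tax = $2,929.20/yr
Total annual escrow = $7,319.04
Per month = $7,319.04 / 12 = $609.92

$609.92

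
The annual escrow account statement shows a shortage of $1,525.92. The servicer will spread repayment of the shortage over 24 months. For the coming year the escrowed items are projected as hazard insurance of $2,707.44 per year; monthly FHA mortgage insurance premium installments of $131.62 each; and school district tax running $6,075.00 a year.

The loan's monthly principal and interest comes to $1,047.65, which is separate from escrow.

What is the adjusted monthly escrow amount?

$927.07

Hazard insurance — $2,707.44 annually
FHA mortgage insurance premium — $131.62 × 12 = $1,579.44 annually
School district tax — $6,075.00 annually
Annual escrow total = $2,707.44 + $1,579.44 + $6,075.00 = $10,361.88
Monthly escrow = $10,361.88 / 12 = $863.49
Shortage spread = $1,525.92 ÷ 24 = $63.58/mo
Adjusted monthly = $863.49 + $63.58 = $927.07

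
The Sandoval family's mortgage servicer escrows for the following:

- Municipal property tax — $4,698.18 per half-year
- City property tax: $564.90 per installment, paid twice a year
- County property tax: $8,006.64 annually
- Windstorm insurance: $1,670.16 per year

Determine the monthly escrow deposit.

$1,683.58

Municipal property tax — $4,698.18 × 2 = $9,396.36 per year
City property tax — $564.90 × 2 = $1,129.80 per year
County property tax — $8,006.64 per year
Windstorm insurance — $1,670.16 per year
Annual escrow total = $9,396.36 + $1,129.80 + $8,006.64 + $1,670.16 = $20,202.96
Monthly escrow = $20,202.96 / 12 = $1,683.58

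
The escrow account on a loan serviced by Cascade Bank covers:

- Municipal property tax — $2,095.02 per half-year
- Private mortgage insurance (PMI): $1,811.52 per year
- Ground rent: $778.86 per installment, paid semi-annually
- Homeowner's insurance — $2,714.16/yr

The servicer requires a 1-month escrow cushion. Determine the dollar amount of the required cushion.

$856.12

Municipal property tax: $2,095.02 × 2 = $4,190.04 annually
Private mortgage insurance (PMI): $1,811.52 annually
Ground rent: $778.86 × 2 = $1,557.72 annually
Homeowner's insurance: $2,714.16 annually
Yearly total = $4,190.04 + $1,811.52 + $1,557.72 + $2,714.16 = $10,273.44
Base monthly escrow = $10,273.44 ÷ 12 = $856.12
Cushion = 1 × $856.12 = $856.12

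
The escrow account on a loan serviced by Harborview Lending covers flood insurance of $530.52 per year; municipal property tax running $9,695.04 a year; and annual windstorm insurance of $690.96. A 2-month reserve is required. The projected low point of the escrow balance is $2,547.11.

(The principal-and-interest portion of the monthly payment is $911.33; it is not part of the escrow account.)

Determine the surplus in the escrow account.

$727.69

Flood insurance: $530.52 annually
Municipal property tax: $9,695.04 annually
Windstorm insurance: $690.96 annually
Total per year = $530.52 + $9,695.04 + $690.96 = $10,916.52
Base monthly escrow = $10,916.52 ÷ 12 = $909.71
Cushion = 2 × $909.71 = $1,819.42
Excess over cushion: $2,547.11 − $1,819.42 = $727.69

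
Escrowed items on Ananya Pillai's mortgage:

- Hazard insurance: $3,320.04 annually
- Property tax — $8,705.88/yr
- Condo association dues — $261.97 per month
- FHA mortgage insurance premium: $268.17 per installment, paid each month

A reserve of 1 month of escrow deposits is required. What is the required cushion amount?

$1,532.30

Hazard insurance — $3,320.04/yr
Property tax — $8,705.88/yr
Condo association dues — $261.97 × 12 = $3,143.64/yr
FHA mortgage insurance premium — $268.17 × 12 = $3,218.04/yr
Combined annual = $3,320.04 + $8,705.88 + $3,143.64 + $3,218.04 = $18,387.60
Monthly = $18,387.60 ÷ 12 = $1,532.30
Required cushion = 1 × $1,532.30 = $1,532.30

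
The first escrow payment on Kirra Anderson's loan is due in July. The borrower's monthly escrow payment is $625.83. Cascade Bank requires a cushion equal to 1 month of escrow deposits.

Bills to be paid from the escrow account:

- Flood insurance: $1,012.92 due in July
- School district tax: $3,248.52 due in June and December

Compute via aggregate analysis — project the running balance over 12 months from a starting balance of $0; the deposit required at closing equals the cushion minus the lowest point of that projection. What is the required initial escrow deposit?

$1,132.29

Cushion = 1 × $625.83 = $625.83
Trial balance (start $0, +$625.83 each month, − disbursements):
  Jul: +$625.83 − $1,012.92 → -$387.09
  Aug: +$625.83 → $238.74
  Sep: +$625.83 → $864.57
  Oct: +$625.83 → $1,490.40
  Nov: +$625.83 → $2,116.23
  Dec: +$625.83 − $3,248.52 → -$506.46
  Jan: +$625.83 → $119.37
  Feb: +$625.83 → $745.20
  Mar: +$625.83 → $1,371.03
  Apr: +$625.83 → $1,996.86
  May: +$625.83 → $2,622.69
  Jun: +$625.83 − $3,248.52 → $0.00
Lowest trial balance = -$506.46 (Dec)
Initial deposit = cushion − low point = $625.83 − (-$506.46) = $1,132.29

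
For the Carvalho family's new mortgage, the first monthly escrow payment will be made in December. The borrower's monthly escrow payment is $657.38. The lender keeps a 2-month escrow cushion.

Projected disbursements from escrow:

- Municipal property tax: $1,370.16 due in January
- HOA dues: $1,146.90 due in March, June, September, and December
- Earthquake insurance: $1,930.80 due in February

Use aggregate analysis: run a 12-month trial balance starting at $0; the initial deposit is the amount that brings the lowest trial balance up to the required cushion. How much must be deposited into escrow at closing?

Cushion = 2 × $657.38 = $1,314.76
Trial balance (start $0, +$657.38 each month, − disbursements):
  Dec: +$657.38 − $1,146.90 → -$489.52
  Jan: +$657.38 − $1,370.16 → -$1,202.30
  Feb: +$657.38 − $1,930.80 → -$2,475.72
  Mar: +$657.38 − $1,146.90 → -$2,965.24
  Apr: +$657.38 → -$2,307.86
  May: +$657.38 → -$1,650.48
  Jun: +$657.38 − $1,146.90 → -$2,140.00
  Jul: +$657.38 → -$1,482.62
  Aug: +$657.38 → -$825.24
  Sep: +$657.38 − $1,146.90 → -$1,314.76
  Oct: +$657.38 → -$657.38
  Nov: +$657.38 → $0.00
Lowest trial balance = -$2,965.24 (Mar)
Initial deposit = cushion − low point = $1,314.76 − (-$2,965.24) = $4,280.00

$4,280.00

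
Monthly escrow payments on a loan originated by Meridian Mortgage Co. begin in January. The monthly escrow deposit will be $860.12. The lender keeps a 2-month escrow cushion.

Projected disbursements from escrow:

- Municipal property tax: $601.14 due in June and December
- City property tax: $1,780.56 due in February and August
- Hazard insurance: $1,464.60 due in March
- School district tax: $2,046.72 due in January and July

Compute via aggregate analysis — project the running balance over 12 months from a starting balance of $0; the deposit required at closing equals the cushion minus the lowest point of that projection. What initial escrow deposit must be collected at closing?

Cushion = 2 × $860.12 = $1,720.24
Trial balance (start $0, +$860.12 each month, − disbursements):
  Jan: +$860.12 − $2,046.72 → -$1,186.60
  Feb: +$860.12 − $1,780.56 → -$2,107.04
  Mar: +$860.12 − $1,464.60 → -$2,711.52
  Apr: +$860.12 → -$1,851.40
  May: +$860.12 → -$991.28
  Jun: +$860.12 − $601.14 → -$732.30
  Jul: +$860.12 − $2,046.72 → -$1,918.90
  Aug: +$860.12 − $1,780.56 → -$2,839.34
  Sep: +$860.12 → -$1,979.22
  Oct: +$860.12 → -$1,119.10
  Nov: +$860.12 → -$258.98
  Dec: +$860.12 − $601.14 → $0.00
Lowest trial balance = -$2,839.34 (Aug)
Initial deposit = cushion − low point = $1,720.24 − (-$2,839.34) = $4,559.58

$4,559.58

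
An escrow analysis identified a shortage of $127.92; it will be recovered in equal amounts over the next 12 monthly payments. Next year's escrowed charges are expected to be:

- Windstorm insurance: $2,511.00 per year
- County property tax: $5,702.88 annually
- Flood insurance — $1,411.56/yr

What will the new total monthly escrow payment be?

Windstorm insurance: $2,511.00 per year
County property tax: $5,702.88 per year
Flood insurance: $1,411.56 per year
Total annual escrow = $2,511.00 + $5,702.88 + $1,411.56 = $9,625.44
Monthly = $9,625.44 / 12 = $802.12
Shortage per month = $127.92 ÷ 12 = $10.66
Adjusted monthly = $802.12 + $10.66 = $812.78

$812.78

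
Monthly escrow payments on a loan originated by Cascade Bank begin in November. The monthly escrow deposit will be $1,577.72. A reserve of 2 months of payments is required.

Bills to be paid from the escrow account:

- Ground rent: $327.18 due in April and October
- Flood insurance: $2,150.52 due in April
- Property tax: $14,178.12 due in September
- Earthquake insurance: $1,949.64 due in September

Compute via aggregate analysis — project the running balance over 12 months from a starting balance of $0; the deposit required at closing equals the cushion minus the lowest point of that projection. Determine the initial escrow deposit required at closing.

Cushion = 2 × $1,577.72 = $3,155.44
Trial balance (start $0, +$1,577.72 each month, − disbursements):
  Nov: +$1,577.72 → $1,577.72
  Dec: +$1,577.72 → $3,155.44
  Jan: +$1,577.72 → $4,733.16
  Feb: +$1,577.72 → $6,310.88
  Mar: +$1,577.72 → $7,888.60
  Apr: +$1,577.72 − $2,477.70 → $6,988.62
  May: +$1,577.72 → $8,566.34
  Jun: +$1,577.72 → $10,144.06
  Jul: +$1,577.72 → $11,721.78
  Aug: +$1,577.72 → $13,299.50
  Sep: +$1,577.72 − $16,127.76 → -$1,250.54
  Oct: +$1,577.72 − $327.18 → $0.00
Lowest trial balance = -$1,250.54 (Sep)
Initial deposit = cushion − low point = $3,155.44 − (-$1,250.54) = $4,405.98

$4,405.98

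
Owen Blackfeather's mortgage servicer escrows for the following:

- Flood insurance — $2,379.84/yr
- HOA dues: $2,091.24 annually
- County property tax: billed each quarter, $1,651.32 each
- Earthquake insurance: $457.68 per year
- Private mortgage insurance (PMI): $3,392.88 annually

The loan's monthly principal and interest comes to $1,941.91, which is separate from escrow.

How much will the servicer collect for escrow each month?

Flood insurance = $2,379.84 annually
HOA dues = $2,091.24 annually
County property tax = $1,651.32 × 4 = $6,605.28 annually
Earthquake insurance = $457.68 annually
Private mortgage insurance (PMI) = $3,392.88 annually
Annual escrow total = $2,379.84 + $2,091.24 + $6,605.28 + $457.68 + $3,392.88 = $14,926.92
Per month = $14,926.92 / 12 = $1,243.91

$1,243.91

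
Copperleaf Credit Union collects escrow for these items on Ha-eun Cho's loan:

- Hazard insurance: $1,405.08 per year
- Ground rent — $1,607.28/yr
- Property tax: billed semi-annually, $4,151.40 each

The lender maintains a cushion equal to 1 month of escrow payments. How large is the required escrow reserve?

$942.93

Hazard insurance: $1,405.08 per year
Ground rent: $1,607.28 per year
Property tax: $4,151.40 × 2 = $8,302.80 per year
Annual escrow total = $11,315.16
Monthly = $11,315.16 / 12 = $942.93
Reserve = 1 × $942.93 = $942.93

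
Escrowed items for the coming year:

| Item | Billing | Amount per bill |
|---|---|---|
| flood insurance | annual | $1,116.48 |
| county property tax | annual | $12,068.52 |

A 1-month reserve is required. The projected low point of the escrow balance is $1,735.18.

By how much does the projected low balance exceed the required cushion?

Flood insurance — $1,116.48 per year
County property tax — $12,068.52 per year
Combined annual = $1,116.48 + $12,068.52 = $13,185.00
Per month = $13,185.00 / 12 = $1,098.75
Cushion = 1 × $1,098.75 = $1,098.75
Surplus = $1,735.18 − $1,098.75 = $636.43

$636.43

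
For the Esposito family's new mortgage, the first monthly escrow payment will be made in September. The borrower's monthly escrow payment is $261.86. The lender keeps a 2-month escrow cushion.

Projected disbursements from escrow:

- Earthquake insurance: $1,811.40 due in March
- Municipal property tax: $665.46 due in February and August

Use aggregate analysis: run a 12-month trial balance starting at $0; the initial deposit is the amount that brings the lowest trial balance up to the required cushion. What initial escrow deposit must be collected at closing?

Cushion = 2 × $261.86 = $523.72
Trial balance (start $0, +$261.86 each month, − disbursements):
  Sep: +$261.86 → $261.86
  Oct: +$261.86 → $523.72
  Nov: +$261.86 → $785.58
  Dec: +$261.86 → $1,047.44
  Jan: +$261.86 → $1,309.30
  Feb: +$261.86 − $665.46 → $905.70
  Mar: +$261.86 − $1,811.40 → -$643.84
  Apr: +$261.86 → -$381.98
  May: +$261.86 → -$120.12
  Jun: +$261.86 → $141.74
  Jul: +$261.86 → $403.60
  Aug: +$261.86 − $665.46 → $0.00
Lowest trial balance = -$643.84 (Mar)
Initial deposit = cushion − low point = $523.72 − (-$643.84) = $1,167.56

$1,167.56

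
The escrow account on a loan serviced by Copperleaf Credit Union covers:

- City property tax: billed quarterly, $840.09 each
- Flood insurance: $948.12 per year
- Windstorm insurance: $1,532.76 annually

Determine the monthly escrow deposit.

$486.77

City property tax = $840.09 × 4 = $3,360.36/yr
Flood insurance = $948.12/yr
Windstorm insurance = $1,532.76/yr
Combined annual = $5,841.24
Base monthly escrow = $5,841.24 / 12 = $486.77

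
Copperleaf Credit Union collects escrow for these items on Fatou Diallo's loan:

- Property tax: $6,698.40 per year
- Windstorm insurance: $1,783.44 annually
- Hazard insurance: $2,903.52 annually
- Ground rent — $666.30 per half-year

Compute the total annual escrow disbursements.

Property tax — $6,698.40
Windstorm insurance — $1,783.44
Hazard insurance — $2,903.52
Ground rent — $666.30 × 2 = $1,332.60
Yearly total = $12,717.96

$12,717.96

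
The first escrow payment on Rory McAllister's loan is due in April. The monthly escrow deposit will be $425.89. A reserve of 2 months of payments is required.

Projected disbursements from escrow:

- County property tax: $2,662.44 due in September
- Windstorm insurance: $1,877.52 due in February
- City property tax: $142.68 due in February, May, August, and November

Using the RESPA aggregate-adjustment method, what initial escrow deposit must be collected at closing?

$1,277.67

Cushion = 2 × $425.89 = $851.78
Trial balance (start $0, +$425.89 each month, − disbursements):
  Apr: +$425.89 → $425.89
  May: +$425.89 − $142.68 → $709.10
  Jun: +$425.89 → $1,134.99
  Jul: +$425.89 → $1,560.88
  Aug: +$425.89 − $142.68 → $1,844.09
  Sep: +$425.89 − $2,662.44 → -$392.46
  Oct: +$425.89 → $33.43
  Nov: +$425.89 − $142.68 → $316.64
  Dec: +$425.89 → $742.53
  Jan: +$425.89 → $1,168.42
  Feb: +$425.89 − $2,020.20 → -$425.89
  Mar: +$425.89 → $0.00
Lowest trial balance = -$425.89 (Feb)
Initial deposit = cushion − low point = $851.78 − (-$425.89) = $1,277.67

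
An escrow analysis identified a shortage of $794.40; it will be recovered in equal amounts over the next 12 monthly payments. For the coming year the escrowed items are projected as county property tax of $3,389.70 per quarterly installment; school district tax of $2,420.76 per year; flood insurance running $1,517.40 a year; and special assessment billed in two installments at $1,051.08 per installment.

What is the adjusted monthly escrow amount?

County property tax = $3,389.70 × 4 = $13,558.80/yr
School district tax = $2,420.76/yr
Flood insurance = $1,517.40/yr
Special assessment = $1,051.08 × 2 = $2,102.16/yr
Total annual escrow = $19,599.12
Base monthly escrow = $19,599.12 / 12 = $1,633.26
Shortage per month = $794.40 ÷ 12 = $66.20
Adjusted monthly = $1,633.26 + $66.20 = $1,699.46

$1,699.46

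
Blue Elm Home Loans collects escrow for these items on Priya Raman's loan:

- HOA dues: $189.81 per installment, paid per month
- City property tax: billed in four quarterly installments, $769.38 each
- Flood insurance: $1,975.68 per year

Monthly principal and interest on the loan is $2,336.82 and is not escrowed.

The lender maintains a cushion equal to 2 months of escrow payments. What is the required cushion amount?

HOA dues — $189.81 × 12 = $2,277.72/yr
City property tax — $769.38 × 4 = $3,077.52/yr
Flood insurance — $1,975.68/yr
Combined annual = $2,277.72 + $3,077.52 + $1,975.68 = $7,330.92
Per month = $7,330.92 ÷ 12 = $610.91
Cushion = 2 × $610.91 = $1,221.82

$1,221.82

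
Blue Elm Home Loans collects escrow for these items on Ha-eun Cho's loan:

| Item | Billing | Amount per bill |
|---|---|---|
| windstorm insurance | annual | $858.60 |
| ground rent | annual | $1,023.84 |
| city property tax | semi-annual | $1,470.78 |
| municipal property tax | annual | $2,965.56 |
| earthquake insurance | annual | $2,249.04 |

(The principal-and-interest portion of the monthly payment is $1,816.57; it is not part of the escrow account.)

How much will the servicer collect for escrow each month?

Windstorm insurance — $858.60 annually
Ground rent — $1,023.84 annually
City property tax — $1,470.78 × 2 = $2,941.56 annually
Municipal property tax — $2,965.56 annually
Earthquake insurance — $2,249.04 annually
Combined annual = $10,038.60
Monthly = $10,038.60 ÷ 12 = $836.55

$836.55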